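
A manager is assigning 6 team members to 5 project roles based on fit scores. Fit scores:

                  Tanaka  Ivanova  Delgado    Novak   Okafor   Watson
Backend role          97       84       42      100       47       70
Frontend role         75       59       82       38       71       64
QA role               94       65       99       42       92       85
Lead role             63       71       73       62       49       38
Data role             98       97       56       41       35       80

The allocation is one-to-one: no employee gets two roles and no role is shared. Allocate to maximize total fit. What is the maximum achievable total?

Optimal: Novak→Backend role (100 pts), Delgado→Frontend role (82 pts), Okafor→QA role (92 pts), Ivanova→Lead role (71 pts), Tanaka→Data role (98 pts) — total 100+82+92+71+98 = 443 pts.
Column-greedy (each role in turn goes to its best remaining employee) gives 427 pts, worse by 16.
Next-best assignment: Novak→Backend role, Okafor→Frontend role, Delgado→QA role, Ivanova→Lead role, Tanaka→Data role = 439 pts.

Maximum total: 443 pts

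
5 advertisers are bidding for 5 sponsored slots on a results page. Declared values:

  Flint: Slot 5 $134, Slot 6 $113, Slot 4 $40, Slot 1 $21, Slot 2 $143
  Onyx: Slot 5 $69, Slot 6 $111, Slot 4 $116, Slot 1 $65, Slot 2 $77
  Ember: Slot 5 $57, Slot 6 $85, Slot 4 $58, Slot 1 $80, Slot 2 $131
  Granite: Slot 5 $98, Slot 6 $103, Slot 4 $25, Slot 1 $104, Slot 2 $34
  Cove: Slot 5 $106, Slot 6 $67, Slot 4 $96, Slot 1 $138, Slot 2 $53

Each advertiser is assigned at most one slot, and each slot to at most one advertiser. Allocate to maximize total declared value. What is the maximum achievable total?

Optimal: Flint→Slot 5 ($134), Onyx→Slot 4 ($116), Ember→Slot 2 ($131), Granite→Slot 6 ($103), Cove→Slot 1 ($138) — total 134+116+131+103+138 = $622.
Swapping Cove↔Ember (Cove→Slot 2 $53, Ember→Slot 1 $80) loses 136.

Max total: $622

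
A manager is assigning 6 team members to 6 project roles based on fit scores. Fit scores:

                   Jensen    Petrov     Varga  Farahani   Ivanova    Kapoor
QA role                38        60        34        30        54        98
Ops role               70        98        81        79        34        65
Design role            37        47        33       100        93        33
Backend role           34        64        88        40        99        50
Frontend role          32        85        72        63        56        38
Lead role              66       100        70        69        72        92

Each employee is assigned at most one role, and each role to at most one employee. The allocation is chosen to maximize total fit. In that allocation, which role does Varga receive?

Varga receives Frontend role.

Optimal: Jensen→Ops role (70 pts), Petrov→Lead role (100 pts), Varga→Frontend role (72 pts), Farahani→Design role (100 pts), Ivanova→Backend role (99 pts), Kapoor→QA role (98 pts) — total 70+100+72+100+99+98 = 539 pts.
Max-entry greedy (repeatedly take the single best remaining cell) gives 510 pts, worse by 29.
Varga's own top role is Backend role (88 pts), but forcing Varga→Backend role and reassigning the rest optimally gives only 513 pts — worse by 26.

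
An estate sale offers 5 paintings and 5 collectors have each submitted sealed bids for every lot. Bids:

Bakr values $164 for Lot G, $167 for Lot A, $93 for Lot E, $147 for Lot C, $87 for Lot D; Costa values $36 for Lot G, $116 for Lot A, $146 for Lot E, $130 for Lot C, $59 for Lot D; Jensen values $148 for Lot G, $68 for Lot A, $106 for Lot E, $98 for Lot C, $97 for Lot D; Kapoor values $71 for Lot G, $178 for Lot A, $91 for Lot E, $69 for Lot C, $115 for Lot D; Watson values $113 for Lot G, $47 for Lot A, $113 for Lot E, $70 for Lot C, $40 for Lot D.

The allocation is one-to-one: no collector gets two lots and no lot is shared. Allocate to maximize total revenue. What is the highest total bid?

Max total: $682

Treat this as an assignment problem: match each collector to one lot.
Optimal: Bakr→Lot G ($164), Costa→Lot C ($130), Jensen→Lot D ($97), Kapoor→Lot A ($178), Watson→Lot E ($113) — total 164+130+97+178+113 = $682.
Row-greedy (each collector in turn takes its best remaining lot) gives $646, worse by 36.
No other one-to-one assignment exceeds $682.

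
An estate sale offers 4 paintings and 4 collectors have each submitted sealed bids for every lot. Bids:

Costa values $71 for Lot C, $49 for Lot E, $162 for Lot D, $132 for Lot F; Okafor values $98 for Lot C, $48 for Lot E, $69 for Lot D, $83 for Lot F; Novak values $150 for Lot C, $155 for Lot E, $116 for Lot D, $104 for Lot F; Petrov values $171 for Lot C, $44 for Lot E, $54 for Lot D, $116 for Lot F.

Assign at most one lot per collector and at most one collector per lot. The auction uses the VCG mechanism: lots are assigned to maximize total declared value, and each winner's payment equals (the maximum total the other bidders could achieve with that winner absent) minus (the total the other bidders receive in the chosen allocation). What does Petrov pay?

Petrov pays $15.

Efficient allocation: Costa→Lot D ($162), Okafor→Lot F ($83), Novak→Lot E ($155), Petrov→Lot C ($171); total welfare W = $571.
Petrov receives Lot C at value $171, so the others get W − 171 = $400.
Without Petrov: best allocation of the remaining 3 bidders over all 4 lots is Costa→Lot D ($162), Okafor→Lot C ($98), Novak→Lot E ($155), total $415.
VCG payment = (others' best without Petrov) − (others' welfare with Petrov) = 415 − 400 = $15.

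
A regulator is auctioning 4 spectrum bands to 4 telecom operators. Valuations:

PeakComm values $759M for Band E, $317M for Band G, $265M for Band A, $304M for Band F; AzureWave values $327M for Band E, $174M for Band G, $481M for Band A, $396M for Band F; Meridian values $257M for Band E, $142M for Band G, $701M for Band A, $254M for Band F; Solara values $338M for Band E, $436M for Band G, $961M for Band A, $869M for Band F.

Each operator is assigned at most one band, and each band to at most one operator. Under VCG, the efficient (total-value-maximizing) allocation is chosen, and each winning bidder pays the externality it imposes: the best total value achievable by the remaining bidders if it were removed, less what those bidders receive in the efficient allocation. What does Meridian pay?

Meridian pays $314M.

Efficient allocation: PeakComm→Band E ($759M), AzureWave→Band G ($174M), Meridian→Band A ($701M), Solara→Band F ($869M); total welfare W = $2503M.
Meridian receives Band A at value $701M, so the others get W − 701 = $1802M.
Without Meridian: best allocation of the remaining 3 bidders over all 4 bands is PeakComm→Band E ($759M), AzureWave→Band F ($396M), Solara→Band A ($961M), total $2116M.
VCG payment = (others' best without Meridian) − (others' welfare with Meridian) = 2116 − 1802 = $314M.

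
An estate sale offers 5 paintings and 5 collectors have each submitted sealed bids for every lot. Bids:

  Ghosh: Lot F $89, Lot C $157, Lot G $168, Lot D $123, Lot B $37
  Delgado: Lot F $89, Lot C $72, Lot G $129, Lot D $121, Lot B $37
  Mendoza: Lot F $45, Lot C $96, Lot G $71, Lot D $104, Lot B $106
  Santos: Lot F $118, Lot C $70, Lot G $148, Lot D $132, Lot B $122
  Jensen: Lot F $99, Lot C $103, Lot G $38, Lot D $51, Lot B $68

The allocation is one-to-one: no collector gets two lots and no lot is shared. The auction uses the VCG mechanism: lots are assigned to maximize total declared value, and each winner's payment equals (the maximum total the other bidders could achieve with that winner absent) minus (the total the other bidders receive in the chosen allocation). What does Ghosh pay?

Ghosh pays $4.

Efficient allocation: Ghosh→Lot C ($157), Delgado→Lot D ($121), Mendoza→Lot B ($106), Santos→Lot G ($148), Jensen→Lot F ($99); total welfare W = $631.
Ghosh receives Lot C at value $157, so the others get W − 157 = $474.
Without Ghosh: best allocation of the remaining 4 bidders over all 5 lots is Delgado→Lot D ($121), Mendoza→Lot B ($106), Santos→Lot G ($148), Jensen→Lot C ($103), total $478.
VCG payment = (others' best without Ghosh) − (others' welfare with Ghosh) = 478 − 474 = $4.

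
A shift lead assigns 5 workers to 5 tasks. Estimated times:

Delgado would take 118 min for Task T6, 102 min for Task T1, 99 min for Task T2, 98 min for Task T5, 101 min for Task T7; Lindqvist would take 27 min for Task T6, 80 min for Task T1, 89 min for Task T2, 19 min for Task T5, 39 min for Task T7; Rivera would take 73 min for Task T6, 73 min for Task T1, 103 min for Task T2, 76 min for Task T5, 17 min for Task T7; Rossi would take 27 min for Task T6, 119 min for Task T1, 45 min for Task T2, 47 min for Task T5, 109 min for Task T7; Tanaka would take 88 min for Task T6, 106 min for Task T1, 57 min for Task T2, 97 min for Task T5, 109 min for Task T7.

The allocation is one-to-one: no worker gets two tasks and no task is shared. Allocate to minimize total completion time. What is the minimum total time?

Optimal: Delgado→Task T1 (102 min), Lindqvist→Task T5 (19 min), Rivera→Task T7 (17 min), Rossi→Task T6 (27 min), Tanaka→Task T2 (57 min) — total 102+19+17+27+57 = 222 min.
Row-greedy (each worker in turn takes its cheapest remaining task) gives 293 min, worse by 71.
Next-best assignment: Delgado→Task T1, Lindqvist→Task T6, Rivera→Task T7, Rossi→Task T5, Tanaka→Task T2 = 250 min.

Minimum total: 222 min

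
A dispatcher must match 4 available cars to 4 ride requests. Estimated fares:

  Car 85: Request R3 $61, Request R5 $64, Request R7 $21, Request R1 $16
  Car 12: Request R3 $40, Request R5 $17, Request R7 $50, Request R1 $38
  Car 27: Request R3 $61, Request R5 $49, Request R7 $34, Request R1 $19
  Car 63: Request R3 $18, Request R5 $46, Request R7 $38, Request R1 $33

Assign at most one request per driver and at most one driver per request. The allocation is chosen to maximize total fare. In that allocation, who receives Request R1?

Car 63 receives Request R1.

Treat this as an assignment problem: match each driver to one request.
Optimal: Car 85→Request R5 ($64), Car 12→Request R7 ($50), Car 27→Request R3 ($61), Car 63→Request R1 ($33) — total 64+50+61+33 = $208.
Column-greedy (each request in turn goes to its best remaining driver) gives $193, worse by 15.
No other one-to-one assignment exceeds $208.
Car 63's own top request is Request R5 ($46), but forcing Car 63→Request R5 and reassigning the rest optimally gives only $179 — worse by 29.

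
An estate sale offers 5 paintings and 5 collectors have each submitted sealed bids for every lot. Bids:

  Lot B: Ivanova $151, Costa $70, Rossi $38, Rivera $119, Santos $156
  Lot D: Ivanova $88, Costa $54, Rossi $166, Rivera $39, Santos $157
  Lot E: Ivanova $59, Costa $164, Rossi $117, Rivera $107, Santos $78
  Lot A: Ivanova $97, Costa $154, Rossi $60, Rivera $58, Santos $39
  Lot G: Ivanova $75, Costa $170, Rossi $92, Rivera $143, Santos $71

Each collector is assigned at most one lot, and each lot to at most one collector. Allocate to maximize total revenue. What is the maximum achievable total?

Optimal: Ivanova→Lot A ($97), Costa→Lot E ($164), Rossi→Lot D ($166), Rivera→Lot G ($143), Santos→Lot B ($156) — total 97+164+166+143+156 = $726.
Max-entry greedy (repeatedly take the single best remaining cell) gives $696, worse by 30.
Every other assignment is strictly worse.

Maximum total: $726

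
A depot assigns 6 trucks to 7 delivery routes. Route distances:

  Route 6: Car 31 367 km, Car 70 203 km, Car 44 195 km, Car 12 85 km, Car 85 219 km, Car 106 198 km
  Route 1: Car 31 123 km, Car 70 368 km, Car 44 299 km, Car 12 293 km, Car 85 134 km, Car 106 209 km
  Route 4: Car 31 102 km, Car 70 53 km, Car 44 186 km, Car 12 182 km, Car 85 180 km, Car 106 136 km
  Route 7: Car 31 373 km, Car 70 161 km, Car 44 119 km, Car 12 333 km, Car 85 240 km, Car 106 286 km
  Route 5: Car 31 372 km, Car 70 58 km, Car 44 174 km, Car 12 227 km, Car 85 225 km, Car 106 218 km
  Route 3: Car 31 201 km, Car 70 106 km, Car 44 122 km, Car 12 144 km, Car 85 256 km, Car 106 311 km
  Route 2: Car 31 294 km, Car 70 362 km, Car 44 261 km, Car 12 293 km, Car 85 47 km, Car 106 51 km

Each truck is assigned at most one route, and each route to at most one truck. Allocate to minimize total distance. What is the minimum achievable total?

Optimal: Car 31→Route 4 (102 km), Car 70→Route 5 (58 km), Car 44→Route 7 (119 km), Car 12→Route 6 (85 km), Car 85→Route 1 (134 km), Car 106→Route 2 (51 km) — total 102+58+119+85+134+51 = 549 km.
Next-best assignment: Car 31→Route 4, Car 70→Route 5, Car 44→Route 3, Car 12→Route 6, Car 85→Route 1, Car 106→Route 2 = 552 km.
Swapping Car 106↔Car 85 (Car 106→Route 1 209 km, Car 85→Route 2 47 km) adds 71.
Checked against all permutations: 549 km is optimal.

Min total: 549 km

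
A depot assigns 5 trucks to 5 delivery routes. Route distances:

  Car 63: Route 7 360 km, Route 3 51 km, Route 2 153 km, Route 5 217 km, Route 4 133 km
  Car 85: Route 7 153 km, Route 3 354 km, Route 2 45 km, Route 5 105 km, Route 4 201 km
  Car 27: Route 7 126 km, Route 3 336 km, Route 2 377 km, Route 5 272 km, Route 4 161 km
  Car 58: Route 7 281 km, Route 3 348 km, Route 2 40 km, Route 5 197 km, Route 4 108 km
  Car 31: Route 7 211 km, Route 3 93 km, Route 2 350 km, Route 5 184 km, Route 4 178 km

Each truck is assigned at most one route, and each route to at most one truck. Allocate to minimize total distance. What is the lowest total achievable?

Min total: 497 km

Optimal: Car 63→Route 4 (133 km), Car 85→Route 5 (105 km), Car 27→Route 7 (126 km), Car 58→Route 2 (40 km), Car 31→Route 3 (93 km) — total 133+105+126+40+93 = 497 km.
Row-greedy (each truck in turn takes its cheapest remaining route) gives 514 km, worse by 17.
Swapping Car 58↔Car 85 (Car 58→Route 5 197 km, Car 85→Route 2 45 km) adds 97.
Every other assignment is strictly worse.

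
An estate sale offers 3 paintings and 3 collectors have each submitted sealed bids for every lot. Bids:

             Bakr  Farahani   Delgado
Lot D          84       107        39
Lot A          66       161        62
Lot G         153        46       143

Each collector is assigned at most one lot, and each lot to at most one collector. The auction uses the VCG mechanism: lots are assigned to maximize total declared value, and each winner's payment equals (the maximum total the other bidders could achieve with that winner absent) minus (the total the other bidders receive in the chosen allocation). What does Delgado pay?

Efficient allocation: Bakr→Lot D ($84), Farahani→Lot A ($161), Delgado→Lot G ($143); total welfare W = $388.
Delgado receives Lot G at value $143, so the others get W − 143 = $245.
Without Delgado: best allocation of the remaining 2 bidders over all 3 lots is Bakr→Lot G ($153), Farahani→Lot A ($161), total $314.
VCG payment = (others' best without Delgado) − (others' welfare with Delgado) = 314 − 245 = $69.

Delgado pays $69.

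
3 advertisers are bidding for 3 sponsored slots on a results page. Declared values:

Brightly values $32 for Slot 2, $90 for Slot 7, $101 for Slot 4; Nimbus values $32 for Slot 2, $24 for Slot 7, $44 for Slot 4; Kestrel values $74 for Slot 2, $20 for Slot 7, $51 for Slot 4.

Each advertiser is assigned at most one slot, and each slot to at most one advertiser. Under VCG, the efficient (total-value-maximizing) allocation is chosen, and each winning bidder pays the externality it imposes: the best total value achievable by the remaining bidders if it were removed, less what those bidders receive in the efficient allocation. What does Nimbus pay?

Nimbus pays $11.

Efficient allocation: Brightly→Slot 7 ($90), Nimbus→Slot 4 ($44), Kestrel→Slot 2 ($74); total welfare W = $208.
Nimbus receives Slot 4 at value $44, so the others get W − 44 = $164.
Without Nimbus: best allocation of the remaining 2 bidders over all 3 slots is Brightly→Slot 4 ($101), Kestrel→Slot 2 ($74), total $175.
VCG payment = (others' best without Nimbus) − (others' welfare with Nimbus) = 175 − 164 = $11.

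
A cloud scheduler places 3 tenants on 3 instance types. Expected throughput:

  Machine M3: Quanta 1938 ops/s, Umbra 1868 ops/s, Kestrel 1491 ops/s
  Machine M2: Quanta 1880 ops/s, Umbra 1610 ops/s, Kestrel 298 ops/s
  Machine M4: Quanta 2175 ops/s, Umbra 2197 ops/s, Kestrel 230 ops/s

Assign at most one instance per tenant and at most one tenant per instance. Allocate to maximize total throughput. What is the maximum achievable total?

Optimal: Quanta→Machine M2 (1880 ops/s), Umbra→Machine M4 (2197 ops/s), Kestrel→Machine M3 (1491 ops/s) — total 1880+2197+1491 = 5568 ops/s.
No other one-to-one assignment exceeds 5568 ops/s.

Maximum total: 5568 ops/s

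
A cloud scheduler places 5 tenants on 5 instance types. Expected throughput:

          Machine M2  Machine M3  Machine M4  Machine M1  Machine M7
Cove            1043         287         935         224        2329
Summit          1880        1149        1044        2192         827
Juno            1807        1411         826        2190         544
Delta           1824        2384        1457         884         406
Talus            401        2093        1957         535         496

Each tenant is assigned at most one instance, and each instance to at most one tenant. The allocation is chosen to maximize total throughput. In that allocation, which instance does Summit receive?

Summit receives Machine M2.

Optimal: Cove→Machine M7 (2329 ops/s), Summit→Machine M2 (1880 ops/s), Juno→Machine M1 (2190 ops/s), Delta→Machine M3 (2384 ops/s), Talus→Machine M4 (1957 ops/s) — total 2329+1880+2190+2384+1957 = 10740 ops/s.
Next-best assignment: Cove→Machine M7, Summit→Machine M1, Juno→Machine M2, Delta→Machine M3, Talus→Machine M4 = 10669 ops/s.
Swapping Cove↔Talus (Cove→Machine M4 935 ops/s, Talus→Machine M7 496 ops/s) loses 2855.
Checked against all permutations: 10740 ops/s is optimal.
Summit's own top instance is Machine M1 (2192 ops/s), but forcing Summit→Machine M1 and reassigning the rest optimally gives only 10669 ops/s — worse by 71.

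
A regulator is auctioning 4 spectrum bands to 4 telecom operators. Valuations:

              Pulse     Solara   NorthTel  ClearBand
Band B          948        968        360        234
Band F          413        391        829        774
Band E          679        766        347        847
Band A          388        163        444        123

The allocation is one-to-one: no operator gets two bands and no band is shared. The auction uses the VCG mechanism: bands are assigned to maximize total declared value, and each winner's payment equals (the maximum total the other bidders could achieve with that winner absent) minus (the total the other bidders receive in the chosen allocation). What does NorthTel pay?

NorthTel pays $285M.

Efficient allocation: Pulse→Band A ($388M), Solara→Band B ($968M), NorthTel→Band F ($829M), ClearBand→Band E ($847M); total welfare W = $3032M.
NorthTel receives Band F at value $829M, so the others get W − 829 = $2203M.
Without NorthTel: best allocation of the remaining 3 bidders over all 4 bands is Pulse→Band B ($948M), Solara→Band E ($766M), ClearBand→Band F ($774M), total $2488M.
VCG payment = (others' best without NorthTel) − (others' welfare with NorthTel) = 2488 − 2203 = $285M.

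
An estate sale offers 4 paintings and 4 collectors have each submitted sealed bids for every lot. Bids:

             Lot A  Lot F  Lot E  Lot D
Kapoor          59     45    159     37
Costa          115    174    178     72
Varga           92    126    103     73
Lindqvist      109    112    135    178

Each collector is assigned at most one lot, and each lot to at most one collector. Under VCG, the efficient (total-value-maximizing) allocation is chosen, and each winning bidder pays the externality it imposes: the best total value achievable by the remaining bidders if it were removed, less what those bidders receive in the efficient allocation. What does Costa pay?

Costa pays $34.

Efficient allocation: Kapoor→Lot E ($159), Costa→Lot F ($174), Varga→Lot A ($92), Lindqvist→Lot D ($178); total welfare W = $603.
Costa receives Lot F at value $174, so the others get W − 174 = $429.
Without Costa: best allocation of the remaining 3 bidders over all 4 lots is Kapoor→Lot E ($159), Varga→Lot F ($126), Lindqvist→Lot D ($178), total $463.
VCG payment = (others' best without Costa) − (others' welfare with Costa) = 463 − 429 = $34.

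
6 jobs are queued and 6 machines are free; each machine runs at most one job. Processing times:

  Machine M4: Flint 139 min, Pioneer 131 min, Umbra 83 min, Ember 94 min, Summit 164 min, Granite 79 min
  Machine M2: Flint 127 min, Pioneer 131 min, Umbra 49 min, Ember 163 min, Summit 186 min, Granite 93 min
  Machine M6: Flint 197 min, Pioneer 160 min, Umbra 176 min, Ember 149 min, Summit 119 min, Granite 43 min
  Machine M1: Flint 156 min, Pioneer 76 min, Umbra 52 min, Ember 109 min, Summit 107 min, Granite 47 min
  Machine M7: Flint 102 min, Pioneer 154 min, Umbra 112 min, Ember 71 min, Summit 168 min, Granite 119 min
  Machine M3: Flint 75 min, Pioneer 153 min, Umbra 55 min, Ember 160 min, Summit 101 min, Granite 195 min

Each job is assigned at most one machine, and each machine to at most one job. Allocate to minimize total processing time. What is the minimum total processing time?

Optimal: Flint→Machine M7 (102 min), Pioneer→Machine M1 (76 min), Umbra→Machine M2 (49 min), Ember→Machine M4 (94 min), Summit→Machine M3 (101 min), Granite→Machine M6 (43 min) — total 102+76+49+94+101+43 = 465 min.
Row-greedy (each job in turn takes its cheapest remaining machine) gives 469 min, worse by 4.
Swapping Ember↔Summit (Ember→Machine M3 160 min, Summit→Machine M4 164 min) adds 129.
Checked against all permutations: 465 min is optimal.

Minimum total: 465 min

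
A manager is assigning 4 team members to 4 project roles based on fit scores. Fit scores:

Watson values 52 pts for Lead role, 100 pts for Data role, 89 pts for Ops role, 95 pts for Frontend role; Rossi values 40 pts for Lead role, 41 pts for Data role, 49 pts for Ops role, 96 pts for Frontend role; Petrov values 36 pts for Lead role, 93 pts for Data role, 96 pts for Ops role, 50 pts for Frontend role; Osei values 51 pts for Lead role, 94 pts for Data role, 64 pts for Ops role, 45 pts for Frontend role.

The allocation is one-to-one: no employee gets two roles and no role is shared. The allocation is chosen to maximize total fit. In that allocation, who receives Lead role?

This is the linear assignment problem.
Optimal: Watson→Data role (100 pts), Rossi→Frontend role (96 pts), Petrov→Ops role (96 pts), Osei→Lead role (51 pts) — total 100+96+96+51 = 343 pts.
Column-greedy (each role in turn goes to its best remaining employee) gives 338 pts, worse by 5.
Checked against all permutations: 343 pts is optimal.
Osei's own top role is Data role (94 pts), but forcing Osei→Data role and reassigning the rest optimally gives only 338 pts — worse by 5.

Osei receives Lead role.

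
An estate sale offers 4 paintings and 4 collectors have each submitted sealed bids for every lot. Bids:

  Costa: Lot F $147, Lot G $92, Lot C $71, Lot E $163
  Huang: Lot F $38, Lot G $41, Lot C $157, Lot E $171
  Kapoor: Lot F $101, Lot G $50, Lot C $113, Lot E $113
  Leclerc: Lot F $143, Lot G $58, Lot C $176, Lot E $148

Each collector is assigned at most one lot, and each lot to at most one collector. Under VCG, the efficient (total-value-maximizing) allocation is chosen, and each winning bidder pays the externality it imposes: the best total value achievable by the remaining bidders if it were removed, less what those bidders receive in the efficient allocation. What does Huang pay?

Huang pays $67.

Efficient allocation: Costa→Lot F ($147), Huang→Lot E ($171), Kapoor→Lot G ($50), Leclerc→Lot C ($176); total welfare W = $544.
Huang receives Lot E at value $171, so the others get W − 171 = $373.
Without Huang: best allocation of the remaining 3 bidders over all 4 lots is Costa→Lot E ($163), Kapoor→Lot F ($101), Leclerc→Lot C ($176), total $440.
VCG payment = (others' best without Huang) − (others' welfare with Huang) = 440 − 373 = $67.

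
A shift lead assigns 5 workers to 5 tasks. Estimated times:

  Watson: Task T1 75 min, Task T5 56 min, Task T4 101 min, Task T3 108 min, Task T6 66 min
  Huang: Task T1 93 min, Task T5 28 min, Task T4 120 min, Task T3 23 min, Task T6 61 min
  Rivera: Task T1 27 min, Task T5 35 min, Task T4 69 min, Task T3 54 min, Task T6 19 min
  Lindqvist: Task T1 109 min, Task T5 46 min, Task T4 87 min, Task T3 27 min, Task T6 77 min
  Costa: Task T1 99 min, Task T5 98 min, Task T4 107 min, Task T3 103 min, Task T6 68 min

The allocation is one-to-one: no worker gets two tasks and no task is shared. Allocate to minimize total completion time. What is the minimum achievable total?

Optimal: Watson→Task T4 (101 min), Huang→Task T5 (28 min), Rivera→Task T1 (27 min), Lindqvist→Task T3 (27 min), Costa→Task T6 (68 min) — total 101+28+27+27+68 = 251 min.
Min-entry greedy (repeatedly take the single cheapest remaining cell) gives 270 min, worse by 19.
Next-best assignment: Watson→Task T6, Huang→Task T5, Rivera→Task T1, Lindqvist→Task T3, Costa→Task T4 = 255 min.
Swapping Huang↔Lindqvist (Huang→Task T3 23 min, Lindqvist→Task T5 46 min) adds 14.
Every other assignment is strictly worse.

Min total: 251 min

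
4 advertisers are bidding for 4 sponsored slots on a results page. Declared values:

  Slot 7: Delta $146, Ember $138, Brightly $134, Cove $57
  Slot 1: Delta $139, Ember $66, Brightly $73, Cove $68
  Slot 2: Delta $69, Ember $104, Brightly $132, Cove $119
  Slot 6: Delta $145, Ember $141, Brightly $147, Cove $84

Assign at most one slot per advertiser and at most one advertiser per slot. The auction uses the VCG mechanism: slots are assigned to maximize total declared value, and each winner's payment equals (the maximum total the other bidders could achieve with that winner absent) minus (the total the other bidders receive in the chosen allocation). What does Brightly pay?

Efficient allocation: Delta→Slot 1 ($139), Ember→Slot 7 ($138), Brightly→Slot 6 ($147), Cove→Slot 2 ($119); total welfare W = $543.
Brightly receives Slot 6 at value $147, so the others get W − 147 = $396.
Without Brightly: best allocation of the remaining 3 bidders over all 4 slots is Delta→Slot 7 ($146), Ember→Slot 6 ($141), Cove→Slot 2 ($119), total $406.
VCG payment = (others' best without Brightly) − (others' welfare with Brightly) = 406 − 396 = $10.

Brightly pays $10.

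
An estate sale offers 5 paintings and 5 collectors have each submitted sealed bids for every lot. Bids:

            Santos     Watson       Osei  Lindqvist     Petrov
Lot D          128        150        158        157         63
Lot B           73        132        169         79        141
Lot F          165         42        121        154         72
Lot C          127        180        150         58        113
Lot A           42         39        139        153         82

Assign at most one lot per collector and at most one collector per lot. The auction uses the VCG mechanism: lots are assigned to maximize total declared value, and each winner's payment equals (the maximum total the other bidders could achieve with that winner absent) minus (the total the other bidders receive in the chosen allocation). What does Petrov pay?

Petrov pays $15.

Efficient allocation: Santos→Lot F ($165), Watson→Lot C ($180), Osei→Lot D ($158), Lindqvist→Lot A ($153), Petrov→Lot B ($141); total welfare W = $797.
Petrov receives Lot B at value $141, so the others get W − 141 = $656.
Without Petrov: best allocation of the remaining 4 bidders over all 5 lots is Santos→Lot F ($165), Watson→Lot C ($180), Osei→Lot B ($169), Lindqvist→Lot D ($157), total $671.
VCG payment = (others' best without Petrov) − (others' welfare with Petrov) = 671 − 656 = $15.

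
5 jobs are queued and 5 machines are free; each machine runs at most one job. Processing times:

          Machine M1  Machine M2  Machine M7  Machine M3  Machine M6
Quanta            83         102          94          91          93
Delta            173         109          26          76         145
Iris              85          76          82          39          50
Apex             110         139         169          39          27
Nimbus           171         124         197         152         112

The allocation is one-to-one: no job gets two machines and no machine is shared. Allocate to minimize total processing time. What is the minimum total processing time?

Minimum total: 299 min

Optimal: Quanta→Machine M1 (83 min), Delta→Machine M7 (26 min), Iris→Machine M3 (39 min), Apex→Machine M6 (27 min), Nimbus→Machine M2 (124 min) — total 83+26+39+27+124 = 299 min.
Column-greedy (each machine in turn goes to its cheapest remaining job) gives 336 min, worse by 37.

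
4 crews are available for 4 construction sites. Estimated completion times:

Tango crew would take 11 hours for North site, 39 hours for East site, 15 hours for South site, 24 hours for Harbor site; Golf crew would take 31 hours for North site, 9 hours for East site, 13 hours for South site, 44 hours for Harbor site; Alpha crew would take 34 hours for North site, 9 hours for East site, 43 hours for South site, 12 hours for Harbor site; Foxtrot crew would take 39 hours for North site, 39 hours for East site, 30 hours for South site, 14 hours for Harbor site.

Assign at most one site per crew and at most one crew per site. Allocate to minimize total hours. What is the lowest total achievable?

Optimal: Tango crew→North site (11 hours), Golf crew→South site (13 hours), Alpha crew→East site (9 hours), Foxtrot crew→Harbor site (14 hours) — total 11+13+9+14 = 47 hours.
Min-entry greedy (repeatedly take the single cheapest remaining cell) gives 62 hours, worse by 15.
No other one-to-one assignment undercuts 47 hours.

Min total: 47 hours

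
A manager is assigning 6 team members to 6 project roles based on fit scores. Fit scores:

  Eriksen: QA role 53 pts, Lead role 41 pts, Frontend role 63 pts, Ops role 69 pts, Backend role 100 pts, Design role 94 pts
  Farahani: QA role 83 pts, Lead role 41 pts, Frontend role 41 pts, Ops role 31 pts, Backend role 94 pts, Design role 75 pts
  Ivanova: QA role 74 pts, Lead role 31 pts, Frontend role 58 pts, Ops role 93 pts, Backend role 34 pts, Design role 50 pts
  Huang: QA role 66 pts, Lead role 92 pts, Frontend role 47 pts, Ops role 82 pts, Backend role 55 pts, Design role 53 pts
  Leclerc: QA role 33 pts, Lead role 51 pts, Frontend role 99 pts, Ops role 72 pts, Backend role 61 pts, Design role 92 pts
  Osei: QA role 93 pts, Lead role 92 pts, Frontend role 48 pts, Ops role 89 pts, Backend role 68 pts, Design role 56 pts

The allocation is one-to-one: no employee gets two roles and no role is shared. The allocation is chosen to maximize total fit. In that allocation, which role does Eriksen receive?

Optimal: Eriksen→Design role (94 pts), Farahani→Backend role (94 pts), Ivanova→Ops role (93 pts), Huang→Lead role (92 pts), Leclerc→Frontend role (99 pts), Osei→QA role (93 pts) — total 94+94+93+92+99+93 = 565 pts.
Column-greedy (each role in turn goes to its best remaining employee) gives 552 pts, worse by 13.
Swapping Leclerc↔Ivanova (Leclerc→Ops role 72 pts, Ivanova→Frontend role 58 pts) loses 62.
No other one-to-one assignment exceeds 565 pts.
Eriksen's own top role is Backend role (100 pts), but forcing Eriksen→Backend role and reassigning the rest optimally gives only 552 pts — worse by 13.

Eriksen receives Design role.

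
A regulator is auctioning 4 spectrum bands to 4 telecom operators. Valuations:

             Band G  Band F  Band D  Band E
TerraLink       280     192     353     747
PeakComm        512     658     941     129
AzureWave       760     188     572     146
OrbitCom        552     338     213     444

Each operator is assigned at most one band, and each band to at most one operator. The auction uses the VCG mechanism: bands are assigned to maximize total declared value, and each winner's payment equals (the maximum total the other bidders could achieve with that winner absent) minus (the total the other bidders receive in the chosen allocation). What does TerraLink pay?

TerraLink pays $106M.

Efficient allocation: TerraLink→Band E ($747M), PeakComm→Band D ($941M), AzureWave→Band G ($760M), OrbitCom→Band F ($338M); total welfare W = $2786M.
TerraLink receives Band E at value $747M, so the others get W − 747 = $2039M.
Without TerraLink: best allocation of the remaining 3 bidders over all 4 bands is PeakComm→Band D ($941M), AzureWave→Band G ($760M), OrbitCom→Band E ($444M), total $2145M.
VCG payment = (others' best without TerraLink) − (others' welfare with TerraLink) = 2145 − 2039 = $106M.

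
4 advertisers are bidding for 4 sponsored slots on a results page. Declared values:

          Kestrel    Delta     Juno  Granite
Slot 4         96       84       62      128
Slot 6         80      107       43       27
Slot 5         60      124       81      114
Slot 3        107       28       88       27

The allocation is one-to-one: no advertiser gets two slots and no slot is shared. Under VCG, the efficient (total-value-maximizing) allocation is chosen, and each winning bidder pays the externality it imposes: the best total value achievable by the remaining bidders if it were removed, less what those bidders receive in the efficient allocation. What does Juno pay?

Efficient allocation: Kestrel→Slot 3 ($107), Delta→Slot 6 ($107), Juno→Slot 5 ($81), Granite→Slot 4 ($128); total welfare W = $423.
Juno receives Slot 5 at value $81, so the others get W − 81 = $342.
Without Juno: best allocation of the remaining 3 bidders over all 4 slots is Kestrel→Slot 3 ($107), Delta→Slot 5 ($124), Granite→Slot 4 ($128), total $359.
VCG payment = (others' best without Juno) − (others' welfare with Juno) = 359 − 342 = $17.

Juno pays $17.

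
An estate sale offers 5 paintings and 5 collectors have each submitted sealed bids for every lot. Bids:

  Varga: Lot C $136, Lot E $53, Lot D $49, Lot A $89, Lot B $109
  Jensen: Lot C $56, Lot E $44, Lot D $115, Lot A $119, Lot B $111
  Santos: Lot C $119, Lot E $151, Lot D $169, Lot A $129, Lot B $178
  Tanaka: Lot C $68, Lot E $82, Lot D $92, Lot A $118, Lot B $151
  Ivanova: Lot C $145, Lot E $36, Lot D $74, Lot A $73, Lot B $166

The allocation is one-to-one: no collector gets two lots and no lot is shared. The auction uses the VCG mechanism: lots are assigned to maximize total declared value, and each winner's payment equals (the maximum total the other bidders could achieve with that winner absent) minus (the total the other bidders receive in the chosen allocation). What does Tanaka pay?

Tanaka pays $22.

Efficient allocation: Varga→Lot C ($136), Jensen→Lot D ($115), Santos→Lot E ($151), Tanaka→Lot A ($118), Ivanova→Lot B ($166); total welfare W = $686.
Tanaka receives Lot A at value $118, so the others get W − 118 = $568.
Without Tanaka: best allocation of the remaining 4 bidders over all 5 lots is Varga→Lot C ($136), Jensen→Lot A ($119), Santos→Lot D ($169), Ivanova→Lot B ($166), total $590.
VCG payment = (others' best without Tanaka) − (others' welfare with Tanaka) = 590 − 568 = $22.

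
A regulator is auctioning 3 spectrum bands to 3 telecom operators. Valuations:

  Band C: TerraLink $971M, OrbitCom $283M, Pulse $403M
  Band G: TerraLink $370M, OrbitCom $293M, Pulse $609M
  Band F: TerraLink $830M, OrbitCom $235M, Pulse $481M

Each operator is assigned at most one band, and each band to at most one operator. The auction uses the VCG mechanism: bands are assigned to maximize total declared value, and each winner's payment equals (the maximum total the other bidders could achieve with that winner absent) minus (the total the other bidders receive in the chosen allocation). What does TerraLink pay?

Efficient allocation: TerraLink→Band C ($971M), OrbitCom→Band F ($235M), Pulse→Band G ($609M); total welfare W = $1815M.
TerraLink receives Band C at value $971M, so the others get W − 971 = $844M.
Without TerraLink: best allocation of the remaining 2 bidders over all 3 bands is OrbitCom→Band C ($283M), Pulse→Band G ($609M), total $892M.
VCG payment = (others' best without TerraLink) − (others' welfare with TerraLink) = 892 − 844 = $48M.

TerraLink pays $48M.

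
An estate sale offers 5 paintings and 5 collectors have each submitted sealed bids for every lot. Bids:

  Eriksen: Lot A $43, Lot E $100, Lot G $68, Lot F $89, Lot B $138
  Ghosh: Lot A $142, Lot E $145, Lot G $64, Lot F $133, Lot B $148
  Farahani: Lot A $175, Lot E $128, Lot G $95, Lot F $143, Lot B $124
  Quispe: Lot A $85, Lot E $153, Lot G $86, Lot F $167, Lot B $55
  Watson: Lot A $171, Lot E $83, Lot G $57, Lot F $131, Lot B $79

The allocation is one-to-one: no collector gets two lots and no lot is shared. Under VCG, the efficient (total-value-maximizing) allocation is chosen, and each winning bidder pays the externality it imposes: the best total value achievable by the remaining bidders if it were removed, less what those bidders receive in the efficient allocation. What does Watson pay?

Watson pays $80.

Efficient allocation: Eriksen→Lot B ($138), Ghosh→Lot E ($145), Farahani→Lot G ($95), Quispe→Lot F ($167), Watson→Lot A ($171); total welfare W = $716.
Watson receives Lot A at value $171, so the others get W − 171 = $545.
Without Watson: best allocation of the remaining 4 bidders over all 5 lots is Eriksen→Lot B ($138), Ghosh→Lot E ($145), Farahani→Lot A ($175), Quispe→Lot F ($167), total $625.
VCG payment = (others' best without Watson) − (others' welfare with Watson) = 625 − 545 = $80.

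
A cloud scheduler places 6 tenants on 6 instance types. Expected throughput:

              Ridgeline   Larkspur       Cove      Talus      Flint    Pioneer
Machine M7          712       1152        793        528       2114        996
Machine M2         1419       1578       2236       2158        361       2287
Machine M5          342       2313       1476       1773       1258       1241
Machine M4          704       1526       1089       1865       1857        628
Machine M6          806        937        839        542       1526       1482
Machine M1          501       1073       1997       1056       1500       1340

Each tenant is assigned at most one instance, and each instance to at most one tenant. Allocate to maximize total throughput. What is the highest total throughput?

Maximum total: 11382 ops/s

This is the linear assignment problem.
Optimal: Ridgeline→Machine M6 (806 ops/s), Larkspur→Machine M5 (2313 ops/s), Cove→Machine M1 (1997 ops/s), Talus→Machine M4 (1865 ops/s), Flint→Machine M7 (2114 ops/s), Pioneer→Machine M2 (2287 ops/s) — total 806+2313+1997+1865+2114+2287 = 11382 ops/s.
Column-greedy (each instance in turn goes to its best remaining tenant) gives 9919 ops/s, worse by 1463.
Checked against all permutations: 11382 ops/s is optimal.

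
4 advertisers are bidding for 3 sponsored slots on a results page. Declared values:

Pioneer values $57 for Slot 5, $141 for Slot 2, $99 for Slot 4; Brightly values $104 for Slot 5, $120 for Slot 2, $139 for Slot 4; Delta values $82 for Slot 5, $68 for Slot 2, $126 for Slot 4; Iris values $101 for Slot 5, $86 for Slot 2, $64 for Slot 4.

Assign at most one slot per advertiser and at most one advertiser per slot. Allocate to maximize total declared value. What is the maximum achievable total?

Treat this as an assignment problem: match each advertiser to one slot.
Optimal: Iris→Slot 5 ($101), Pioneer→Slot 2 ($141), Brightly→Slot 4 ($139) — total 101+141+139 = $381.
Row-greedy (each advertiser in turn takes its best remaining slot) gives $362, worse by 19.
Next-best assignment: Brightly→Slot 5, Pioneer→Slot 2, Delta→Slot 4 = $371.
Swapping Iris↔Brightly (Iris→Slot 4 $64, Brightly→Slot 5 $104) loses 72.
Every other assignment is strictly worse.

Max total: $381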